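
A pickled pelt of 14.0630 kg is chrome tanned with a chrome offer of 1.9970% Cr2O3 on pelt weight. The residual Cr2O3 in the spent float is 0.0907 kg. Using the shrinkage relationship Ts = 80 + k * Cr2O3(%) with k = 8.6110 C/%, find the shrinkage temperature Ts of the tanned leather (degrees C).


Offered = pelt * offer_pct / 100 = 14.0630 * 1.9970 / 100 = 0.2808 kg
Uptake = offered - residual = 0.2808 - 0.0907 = 0.1901 kg
Cr2O3% on pelt = uptake / pelt * 100 = 0.1901 / 14.0630 * 100 = 1.3520 %
Ts = 80 + k * Cr2O3% = 80 + 8.6110 * 1.3520 = 91.6425 C


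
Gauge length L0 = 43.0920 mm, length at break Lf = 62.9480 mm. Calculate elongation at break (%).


Formula: Elongation = (Lf - L0) / L0 * 100
Substituting: Elongation = (62.9480 - 43.0920) / 43.0920 * 100
Result: 46.0782 %


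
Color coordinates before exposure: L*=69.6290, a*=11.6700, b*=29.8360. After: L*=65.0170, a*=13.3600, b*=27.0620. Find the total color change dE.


dL = -4.6120, da = 1.6900, db = -2.7740
dE = sqrt((-4.6120)^2 + 1.6900^2 + (-2.7740)^2) = 5.6411


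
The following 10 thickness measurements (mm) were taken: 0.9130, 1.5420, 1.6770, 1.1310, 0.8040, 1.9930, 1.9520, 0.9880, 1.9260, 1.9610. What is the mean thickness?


Formula: Average = sum / n
Substituting: Average = 14.8870 / 10
Result: 1.4887 mm


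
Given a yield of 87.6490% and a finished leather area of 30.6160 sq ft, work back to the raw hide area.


Formula: raw = finished * 100 / yield
Substituting: raw = 30.6160 * 100 / 87.6490
Result: 34.9302 sq ft


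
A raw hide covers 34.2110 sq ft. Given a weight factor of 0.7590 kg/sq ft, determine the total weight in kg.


Formula: Weight = area * weight_per_sqft
Substituting: Weight = 34.2110 * 0.7590
Result: 25.9661 kg


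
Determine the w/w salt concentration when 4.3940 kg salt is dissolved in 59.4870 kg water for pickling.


Formula: Conc = salt / (water + salt) * 100
Substituting: Conc = 4.3940 / (59.4870 + 4.3940) * 100
Result: 6.8784 %


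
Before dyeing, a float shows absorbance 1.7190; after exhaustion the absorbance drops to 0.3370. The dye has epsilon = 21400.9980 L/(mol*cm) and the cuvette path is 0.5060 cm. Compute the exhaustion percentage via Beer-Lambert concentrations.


c_initial = A_i / (epsilon * l) = 1.7190 / (21400.9980 * 0.5060) = 1.5874e-04 mol/L
c_final = A_f / (epsilon * l) = 0.3370 / (21400.9980 * 0.5060) = 3.1120e-05 mol/L
Exhaustion = (c_initial - c_final) / c_initial * 100 = (1.5874e-04 - 3.1120e-05) / 1.5874e-04 * 100 = 80.3956 %


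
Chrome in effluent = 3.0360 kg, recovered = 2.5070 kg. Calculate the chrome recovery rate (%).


Formula: Recovery = recovered / input * 100
Substituting: Recovery = 2.5070 / 3.0360 * 100
Result: 82.5758 %


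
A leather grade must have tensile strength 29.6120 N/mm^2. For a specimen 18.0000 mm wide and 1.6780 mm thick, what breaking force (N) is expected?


Formula: F = TS * w * t
Substituting: F = 29.6120 * 18.0000 * 1.6780
Result: 894.4008 N


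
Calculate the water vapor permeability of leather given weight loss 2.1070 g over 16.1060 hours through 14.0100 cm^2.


Formula: WVP = loss / (area * time)
Substituting: WVP = 2.1070 / (14.0100 * 16.1060)
Result: 0.00933767 g/(cm^2*hr)


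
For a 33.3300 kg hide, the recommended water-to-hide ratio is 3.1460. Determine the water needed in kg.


Formula: Water = hide_weight * ratio
Substituting: Water = 33.3300 * 3.1460
Result: 104.8562 kg


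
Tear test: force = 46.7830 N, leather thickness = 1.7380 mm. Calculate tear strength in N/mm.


Formula: Tear strength = force / thickness
Substituting: Tear strength = 46.7830 / 1.7380
Result: 26.9177 N/mm


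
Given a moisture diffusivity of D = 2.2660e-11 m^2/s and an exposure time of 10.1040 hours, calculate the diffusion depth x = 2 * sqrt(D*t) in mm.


t = 10.1040 hr * 3600 = 36374.4000 s
D * t = 2.2660e-11 * 36374.4000 = 8.2424e-07
x = 2 * sqrt(D*t) = 2 * sqrt(8.2424e-07) = 0.00181576 m = 1.8158 mm


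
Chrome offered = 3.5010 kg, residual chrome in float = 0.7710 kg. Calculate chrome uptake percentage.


Formula: Uptake = (offered - residual) / offered * 100
Substituting: Uptake = (3.5010 - 0.7710) / 3.5010 * 100
Result: 77.9777 %


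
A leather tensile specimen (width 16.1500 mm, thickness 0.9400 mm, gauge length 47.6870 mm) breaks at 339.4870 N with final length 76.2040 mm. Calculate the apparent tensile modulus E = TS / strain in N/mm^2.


TS = F / (w * t) = 339.4870 / (16.1500 * 0.9400) = 22.3626 N/mm^2
strain = (Lf - L0) / L0 = (76.2040 - 47.6870) / 47.6870 = 0.5980
E = TS / strain = 22.3626 / 0.5980 = 37.3955 N/mm^2


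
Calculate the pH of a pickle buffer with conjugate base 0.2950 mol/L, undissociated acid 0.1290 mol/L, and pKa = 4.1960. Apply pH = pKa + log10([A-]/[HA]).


ratio = [A-] / [HA] = 0.2950 / 0.1290 = 2.2868
log10(ratio) = 0.3592
pH = pKa + log10(ratio) = 4.1960 + 0.3592 = 4.5552


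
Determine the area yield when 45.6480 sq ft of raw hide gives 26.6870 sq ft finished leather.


Formula: Yield = finished / raw * 100
Substituting: Yield = 26.6870 / 45.6480 * 100
Result: 58.4626 %


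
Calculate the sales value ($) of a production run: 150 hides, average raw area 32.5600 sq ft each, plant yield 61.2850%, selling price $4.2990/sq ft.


Raw_total = N * avg_area = 150 * 32.5600 = 4884.0000 sq ft
Finished = Raw_total * yield / 100 = 4884.0000 * 61.2850 / 100 = 2993.1594 sq ft
Value = Finished * price = 2993.1594 * 4.2990 = 12867.5923 $


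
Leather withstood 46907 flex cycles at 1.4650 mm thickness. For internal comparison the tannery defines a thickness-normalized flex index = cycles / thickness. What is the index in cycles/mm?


Formula: Index = cycles / thickness
Substituting: Index = 46907 / 1.4650
Result: 32018.4300 cycles/mm


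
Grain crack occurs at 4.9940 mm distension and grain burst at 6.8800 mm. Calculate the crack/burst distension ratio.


Formula: Ratio = crack / burst
Substituting: Ratio = 4.9940 / 6.8800
Result: 0.7259


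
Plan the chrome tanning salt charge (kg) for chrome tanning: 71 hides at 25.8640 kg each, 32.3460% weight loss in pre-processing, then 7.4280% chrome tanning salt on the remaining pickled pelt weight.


Total_raw = N * avg_wt = 71 * 25.8640 = 1836.3440 kg
Substrate = Total_raw * (1 - loss/100) = 1836.3440 * (1 - 32.3460/100) = 1242.3602 kg
Chrome = Substrate * pct / 100 = 1242.3602 * 7.4280 / 100 = 92.2825 kg


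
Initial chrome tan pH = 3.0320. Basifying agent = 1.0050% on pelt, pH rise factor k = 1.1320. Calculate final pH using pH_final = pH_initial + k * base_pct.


Formula: pH_final = pH_initial + k * base_pct
Substituting: pH_final = 3.0320 + 1.1320 * 1.0050
Result: 4.1697


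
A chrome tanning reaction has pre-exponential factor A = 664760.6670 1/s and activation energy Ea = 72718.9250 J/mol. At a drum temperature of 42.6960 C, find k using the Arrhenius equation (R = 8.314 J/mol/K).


T_K = T_C + 273.15 = 42.6960 + 273.15 = 315.8460 K
exponent = -Ea / (R * T_K) = -72718.9250 / (8.314 * 315.8460) = -27.6925
k = A * exp(exponent) = 664760.6670 * exp(-27.6925) = 6.2513e-07 1/s


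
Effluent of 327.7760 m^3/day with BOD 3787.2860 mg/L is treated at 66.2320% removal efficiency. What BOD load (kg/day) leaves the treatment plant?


Load_in = volume * conc / 1000 = 327.7760 * 3787.2860 / 1000 = 1241.3815 kg/day
Removed = Load_in * eff / 100 = 1241.3815 * 66.2320 / 100 = 822.1918 kg/day
Load_out = Load_in - Removed = 1241.3815 - 822.1918 = 419.1897 kg/day


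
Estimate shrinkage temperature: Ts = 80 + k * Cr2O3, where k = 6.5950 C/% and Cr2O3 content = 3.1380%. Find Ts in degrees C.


Formula: Ts = 80 + k * Cr2O3
Substituting: Ts = 80 + 6.5950 * 3.1380
Result: 100.6951 C


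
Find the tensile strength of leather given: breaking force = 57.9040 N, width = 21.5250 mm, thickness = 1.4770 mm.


Formula: TS = force / (width * thickness)
Substituting: TS = 57.9040 / (21.5250 * 1.4770)
Result: 1.8213 N/mm^2


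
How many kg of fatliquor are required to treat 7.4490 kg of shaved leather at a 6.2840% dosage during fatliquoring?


Formula: Fat = substrate * pct / 100
Substituting: Fat = 7.4490 * 6.2840 / 100
Result: 0.4681 kg


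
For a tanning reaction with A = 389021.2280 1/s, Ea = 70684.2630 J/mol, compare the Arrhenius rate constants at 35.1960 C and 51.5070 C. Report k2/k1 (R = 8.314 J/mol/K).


T1 = 35.1960 + 273.15 = 308.3460 K; T2 = 51.5070 + 273.15 = 324.6570 K
k1 = A * exp(-Ea/(R*T1)) = 389021.2280 * exp(-70684.2630/(8.314*308.3460)) = 4.1251e-07 1/s
k2 = A * exp(-Ea/(R*T2)) = 389021.2280 * exp(-70684.2630/(8.314*324.6570)) = 1.6483e-06 1/s
k2/k1 = 1.6483e-06 / 4.1251e-07 = 3.9959


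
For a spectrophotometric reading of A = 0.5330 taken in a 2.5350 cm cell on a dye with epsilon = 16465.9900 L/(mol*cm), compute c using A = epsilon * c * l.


Formula: c = A / (epsilon * l)
Substituting: c = 0.5330 / (16465.9900 * 2.5350)
Result: 1.2769e-05 mol/L


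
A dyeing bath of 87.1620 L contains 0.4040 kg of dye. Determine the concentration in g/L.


Formula: Conc = dye_mass(kg) / volume(L) * 1000
Substituting: Conc = 0.4040 / 87.1620 * 1000
Result: 4.6350 g/L


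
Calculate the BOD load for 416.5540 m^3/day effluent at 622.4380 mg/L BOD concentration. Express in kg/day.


Formula: BOD_load = volume * conc / 1000
Substituting: BOD_load = 416.5540 * 622.4380 / 1000
Result: 259.2790 kg/day


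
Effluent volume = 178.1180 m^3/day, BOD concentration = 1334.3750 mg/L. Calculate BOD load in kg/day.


Formula: BOD_load = volume * conc / 1000
Substituting: BOD_load = 178.1180 * 1334.3750 / 1000
Result: 237.6762 kg/day


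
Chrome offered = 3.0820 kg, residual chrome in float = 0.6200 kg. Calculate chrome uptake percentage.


Formula: Uptake = (offered - residual) / offered * 100
Substituting: Uptake = (3.0820 - 0.6200) / 3.0820 * 100
Result: 79.8832 %


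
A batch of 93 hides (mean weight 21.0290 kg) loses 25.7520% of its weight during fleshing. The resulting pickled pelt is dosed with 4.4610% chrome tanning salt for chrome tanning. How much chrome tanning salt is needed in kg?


Total_raw = N * avg_wt = 93 * 21.0290 = 1955.6970 kg
Substrate = Total_raw * (1 - loss/100) = 1955.6970 * (1 - 25.7520/100) = 1452.0659 kg
Chrome = Substrate * pct / 100 = 1452.0659 * 4.4610 / 100 = 64.7767 kg


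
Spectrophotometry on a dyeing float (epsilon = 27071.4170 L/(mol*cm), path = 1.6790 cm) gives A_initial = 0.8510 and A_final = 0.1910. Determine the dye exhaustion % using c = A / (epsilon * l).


c_initial = A_i / (epsilon * l) = 0.8510 / (27071.4170 * 1.6790) = 1.8723e-05 mol/L
c_final = A_f / (epsilon * l) = 0.1910 / (27071.4170 * 1.6790) = 4.2022e-06 mol/L
Exhaustion = (c_initial - c_final) / c_initial * 100 = (1.8723e-05 - 4.2022e-06) / 1.8723e-05 * 100 = 77.5558 %


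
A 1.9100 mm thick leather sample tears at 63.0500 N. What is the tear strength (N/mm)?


Formula: Tear strength = force / thickness
Substituting: Tear strength = 63.0500 / 1.9100
Result: 33.0105 N/mm


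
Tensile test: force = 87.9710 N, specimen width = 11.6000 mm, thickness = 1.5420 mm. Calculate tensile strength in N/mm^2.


Formula: TS = force / (width * thickness)
Substituting: TS = 87.9710 / (11.6000 * 1.5420)
Result: 4.9181 N/mm^2


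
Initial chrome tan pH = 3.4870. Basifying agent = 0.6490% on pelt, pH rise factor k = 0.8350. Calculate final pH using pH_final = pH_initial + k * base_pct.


Formula: pH_final = pH_initial + k * base_pct
Substituting: pH_final = 3.4870 + 0.8350 * 0.6490
Result: 4.0289


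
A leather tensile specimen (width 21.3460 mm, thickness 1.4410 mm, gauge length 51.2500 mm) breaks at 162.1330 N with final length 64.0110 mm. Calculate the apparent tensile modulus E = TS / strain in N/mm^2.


TS = F / (w * t) = 162.1330 / (21.3460 * 1.4410) = 5.2710 N/mm^2
strain = (Lf - L0) / L0 = (64.0110 - 51.2500) / 51.2500 = 0.2490
E = TS / strain = 5.2710 / 0.2490 = 21.1690 N/mm^2


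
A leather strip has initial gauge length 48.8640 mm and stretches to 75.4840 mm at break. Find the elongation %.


Formula: Elongation = (Lf - L0) / L0 * 100
Substituting: Elongation = (75.4840 - 48.8640) / 48.8640 * 100
Result: 54.4777 %


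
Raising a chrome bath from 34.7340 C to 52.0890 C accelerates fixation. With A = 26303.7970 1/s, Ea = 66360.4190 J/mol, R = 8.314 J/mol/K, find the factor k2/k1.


T1 = 34.7340 + 273.15 = 307.8840 K; T2 = 52.0890 + 273.15 = 325.2390 K
k1 = A * exp(-Ea/(R*T1)) = 26303.7970 * exp(-66360.4190/(8.314*307.8840)) = 1.4491e-07 1/s
k2 = A * exp(-Ea/(R*T2)) = 26303.7970 * exp(-66360.4190/(8.314*325.2390)) = 5.7795e-07 1/s
k2/k1 = 5.7795e-07 / 1.4491e-07 = 3.9883


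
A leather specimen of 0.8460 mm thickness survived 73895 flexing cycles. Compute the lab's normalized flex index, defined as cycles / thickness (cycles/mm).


Formula: Index = cycles / thickness
Substituting: Index = 73895 / 0.8460
Result: 87346.3357 cycles/mm


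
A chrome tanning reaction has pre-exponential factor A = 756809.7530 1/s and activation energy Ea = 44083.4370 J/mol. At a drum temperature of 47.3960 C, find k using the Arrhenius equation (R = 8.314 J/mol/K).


T_K = T_C + 273.15 = 47.3960 + 273.15 = 320.5460 K
exponent = -Ea / (R * T_K) = -44083.4370 / (8.314 * 320.5460) = -16.5415
k = A * exp(exponent) = 756809.7530 * exp(-16.5415) = 0.0495566 1/s


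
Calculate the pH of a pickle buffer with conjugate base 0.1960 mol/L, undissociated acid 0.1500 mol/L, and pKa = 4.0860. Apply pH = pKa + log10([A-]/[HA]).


ratio = [A-] / [HA] = 0.1960 / 0.1500 = 1.3067
log10(ratio) = 0.1162
pH = pKa + log10(ratio) = 4.0860 + 0.1162 = 4.2022


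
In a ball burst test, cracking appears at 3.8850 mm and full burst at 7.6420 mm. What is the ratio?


Formula: Ratio = crack / burst
Substituting: Ratio = 3.8850 / 7.6420
Result: 0.5084


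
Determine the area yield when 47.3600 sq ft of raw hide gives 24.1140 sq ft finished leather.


Formula: Yield = finished / raw * 100
Substituting: Yield = 24.1140 / 47.3600 * 100
Result: 50.9164 %


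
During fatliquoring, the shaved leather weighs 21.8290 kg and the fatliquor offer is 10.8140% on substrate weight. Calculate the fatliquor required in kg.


Formula: Fat = substrate * pct / 100
Substituting: Fat = 21.8290 * 10.8140 / 100
Result: 2.3606 kg


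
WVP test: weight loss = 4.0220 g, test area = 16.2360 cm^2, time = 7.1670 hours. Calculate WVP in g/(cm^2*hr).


Formula: WVP = loss / (area * time)
Substituting: WVP = 4.0220 / (16.2360 * 7.1670)
Result: 0.0345641 g/(cm^2*hr)


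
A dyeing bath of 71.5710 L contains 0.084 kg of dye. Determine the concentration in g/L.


Formula: Conc = dye_mass(kg) / volume(L) * 1000
Substituting: Conc = 0.084 / 71.5710 * 1000
Result: 1.1737 g/L


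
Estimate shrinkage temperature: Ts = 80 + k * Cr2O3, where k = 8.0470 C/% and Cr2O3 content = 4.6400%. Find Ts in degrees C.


Formula: Ts = 80 + k * Cr2O3
Substituting: Ts = 80 + 8.0470 * 4.6400
Result: 117.3381 C


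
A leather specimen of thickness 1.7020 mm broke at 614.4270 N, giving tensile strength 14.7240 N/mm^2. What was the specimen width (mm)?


Formula: w = F / (TS * t)
Substituting: w = 614.4270 / (14.7240 * 1.7020)
Result: 24.5180 mm


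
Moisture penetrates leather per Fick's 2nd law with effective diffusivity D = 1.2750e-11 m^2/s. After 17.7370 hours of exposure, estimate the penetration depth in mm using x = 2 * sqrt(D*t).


t = 17.7370 hr * 3600 = 63853.2000 s
D * t = 1.2750e-11 * 63853.2000 = 8.1413e-07
x = 2 * sqrt(D*t) = 2 * sqrt(8.1413e-07) = 0.00180458 m = 1.8046 mm


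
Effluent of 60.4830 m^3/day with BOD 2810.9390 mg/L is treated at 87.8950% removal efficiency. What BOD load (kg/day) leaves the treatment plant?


Load_in = volume * conc / 1000 = 60.4830 * 2810.9390 / 1000 = 170.0140 kg/day
Removed = Load_in * eff / 100 = 170.0140 * 87.8950 / 100 = 149.4338 kg/day
Load_out = Load_in - Removed = 170.0140 - 149.4338 = 20.5802 kg/day


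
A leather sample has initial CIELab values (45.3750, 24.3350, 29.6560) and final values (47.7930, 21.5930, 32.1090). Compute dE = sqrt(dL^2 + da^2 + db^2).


dL = 2.4180, da = -2.7420, db = 2.4530
dE = sqrt(2.4180^2 + (-2.7420)^2 + 2.4530^2) = 4.4026


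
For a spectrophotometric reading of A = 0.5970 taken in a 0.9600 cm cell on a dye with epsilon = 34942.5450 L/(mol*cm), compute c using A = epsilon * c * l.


Formula: c = A / (epsilon * l)
Substituting: c = 0.5970 / (34942.5450 * 0.9600)
Result: 1.7797e-05 mol/L


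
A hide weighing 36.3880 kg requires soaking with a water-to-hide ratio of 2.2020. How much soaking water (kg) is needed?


Formula: Water = hide_weight * ratio
Substituting: Water = 36.3880 * 2.2020
Result: 80.1264 kg


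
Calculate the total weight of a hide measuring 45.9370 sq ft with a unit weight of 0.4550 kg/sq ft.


Formula: Weight = area * weight_per_sqft
Substituting: Weight = 45.9370 * 0.4550
Result: 20.9013 kg


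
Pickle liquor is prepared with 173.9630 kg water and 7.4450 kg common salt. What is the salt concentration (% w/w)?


Formula: Conc = salt / (water + salt) * 100
Substituting: Conc = 7.4450 / (173.9630 + 7.4450) * 100
Result: 4.1040 %


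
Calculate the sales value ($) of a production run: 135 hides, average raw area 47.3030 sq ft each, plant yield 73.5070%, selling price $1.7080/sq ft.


Raw_total = N * avg_area = 135 * 47.3030 = 6385.9050 sq ft
Finished = Raw_total * yield / 100 = 6385.9050 * 73.5070 / 100 = 4694.0872 sq ft
Value = Finished * price = 4694.0872 * 1.7080 = 8017.5009 $


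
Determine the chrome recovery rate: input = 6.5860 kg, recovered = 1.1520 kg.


Formula: Recovery = recovered / input * 100
Substituting: Recovery = 1.1520 / 6.5860 * 100
Result: 17.4916 %


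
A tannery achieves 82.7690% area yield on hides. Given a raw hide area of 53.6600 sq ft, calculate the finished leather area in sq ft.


Formula: finished = raw * yield / 100
Substituting: finished = 53.6600 * 82.7690 / 100
Result: 44.4138 sq ft


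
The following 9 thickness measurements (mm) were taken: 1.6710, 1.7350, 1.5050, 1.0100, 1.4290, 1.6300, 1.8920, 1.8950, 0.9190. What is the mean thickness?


Formula: Average = sum / n
Substituting: Average = 13.6860 / 9
Result: 1.5207 mm


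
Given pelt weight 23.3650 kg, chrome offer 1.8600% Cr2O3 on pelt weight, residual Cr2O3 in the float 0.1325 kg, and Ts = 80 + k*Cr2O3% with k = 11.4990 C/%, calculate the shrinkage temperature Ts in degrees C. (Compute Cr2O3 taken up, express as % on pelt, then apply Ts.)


Offered = pelt * offer_pct / 100 = 23.3650 * 1.8600 / 100 = 0.4346 kg
Uptake = offered - residual = 0.4346 - 0.1325 = 0.3021 kg
Cr2O3% on pelt = uptake / pelt * 100 = 0.3021 / 23.3650 * 100 = 1.2929 %
Ts = 80 + k * Cr2O3% = 80 + 11.4990 * 1.2929 = 94.8672 C


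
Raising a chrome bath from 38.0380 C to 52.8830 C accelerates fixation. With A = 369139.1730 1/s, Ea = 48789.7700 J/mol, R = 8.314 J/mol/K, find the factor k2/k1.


T1 = 38.0380 + 273.15 = 311.1880 K; T2 = 52.8830 + 273.15 = 326.0330 K
k1 = A * exp(-Ea/(R*T1)) = 369139.1730 * exp(-48789.7700/(8.314*311.1880)) = 0.00238374 1/s
k2 = A * exp(-Ea/(R*T2)) = 369139.1730 * exp(-48789.7700/(8.314*326.0330)) = 0.00562555 1/s
k2/k1 = 0.00562555 / 0.00238374 = 2.3600


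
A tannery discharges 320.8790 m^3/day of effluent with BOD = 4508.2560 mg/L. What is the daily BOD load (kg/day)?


Formula: BOD_load = volume * conc / 1000
Substituting: BOD_load = 320.8790 * 4508.2560 / 1000
Result: 1446.6047 kg/day


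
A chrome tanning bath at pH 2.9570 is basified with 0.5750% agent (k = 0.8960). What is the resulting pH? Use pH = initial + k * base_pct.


Formula: pH_final = pH_initial + k * base_pct
Substituting: pH_final = 2.9570 + 0.8960 * 0.5750
Result: 3.4722


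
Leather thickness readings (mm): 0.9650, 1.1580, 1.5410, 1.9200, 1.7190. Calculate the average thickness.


Formula: Average = sum / n
Substituting: Average = 7.3030 / 5
Result: 1.4606 mm


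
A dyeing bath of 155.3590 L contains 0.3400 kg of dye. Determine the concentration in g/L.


Formula: Conc = dye_mass(kg) / volume(L) * 1000
Substituting: Conc = 0.3400 / 155.3590 * 1000
Result: 2.1885 g/L


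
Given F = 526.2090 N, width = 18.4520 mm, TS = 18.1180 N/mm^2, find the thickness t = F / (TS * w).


Formula: t = F / (TS * w)
Substituting: t = 526.2090 / (18.1180 * 18.4520)
Result: 1.5740 mm


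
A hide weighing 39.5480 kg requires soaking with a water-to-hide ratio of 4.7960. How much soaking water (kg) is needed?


Formula: Water = hide_weight * ratio
Substituting: Water = 39.5480 * 4.7960
Result: 189.6722 kg


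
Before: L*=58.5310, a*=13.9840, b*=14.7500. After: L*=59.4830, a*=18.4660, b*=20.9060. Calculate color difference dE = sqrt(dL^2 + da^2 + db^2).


dL = 0.9520, da = 4.4820, db = 6.1560
dE = sqrt(0.9520^2 + 4.4820^2 + 6.1560^2) = 7.6740


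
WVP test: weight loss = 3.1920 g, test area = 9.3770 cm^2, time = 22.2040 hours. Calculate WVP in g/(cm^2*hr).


Formula: WVP = loss / (area * time)
Substituting: WVP = 3.1920 / (9.3770 * 22.2040)
Result: 0.0153309 g/(cm^2*hr)


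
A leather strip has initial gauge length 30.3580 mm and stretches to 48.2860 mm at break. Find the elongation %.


Formula: Elongation = (Lf - L0) / L0 * 100
Substituting: Elongation = (48.2860 - 30.3580) / 30.3580 * 100
Result: 59.0553 %


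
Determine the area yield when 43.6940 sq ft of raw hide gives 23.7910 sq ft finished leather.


Formula: Yield = finished / raw * 100
Substituting: Yield = 23.7910 / 43.6940 * 100
Result: 54.4491 %


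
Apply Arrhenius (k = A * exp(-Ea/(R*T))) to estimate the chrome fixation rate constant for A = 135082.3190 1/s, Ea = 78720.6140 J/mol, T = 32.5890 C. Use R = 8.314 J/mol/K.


T_K = T_C + 273.15 = 32.5890 + 273.15 = 305.7390 K
exponent = -Ea / (R * T_K) = -78720.6140 / (8.314 * 305.7390) = -30.9690
k = A * exp(exponent) = 135082.3190 * exp(-30.9690) = 4.7964e-09 1/s


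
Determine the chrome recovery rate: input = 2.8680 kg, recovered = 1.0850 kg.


Formula: Recovery = recovered / input * 100
Substituting: Recovery = 1.0850 / 2.8680 * 100
Result: 37.8312 %


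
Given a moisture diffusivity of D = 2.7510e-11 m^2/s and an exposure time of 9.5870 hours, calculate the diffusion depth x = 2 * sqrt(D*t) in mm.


t = 9.5870 hr * 3600 = 34513.2000 s
D * t = 2.7510e-11 * 34513.2000 = 9.4946e-07
x = 2 * sqrt(D*t) = 2 * sqrt(9.4946e-07) = 0.0019488 m = 1.9488 mm


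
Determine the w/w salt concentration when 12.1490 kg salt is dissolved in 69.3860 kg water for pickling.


Formula: Conc = salt / (water + salt) * 100
Substituting: Conc = 12.1490 / (69.3860 + 12.1490) * 100
Result: 14.9003 %


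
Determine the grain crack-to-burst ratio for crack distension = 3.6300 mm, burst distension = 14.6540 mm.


Formula: Ratio = crack / burst
Substituting: Ratio = 3.6300 / 14.6540
Result: 0.2477


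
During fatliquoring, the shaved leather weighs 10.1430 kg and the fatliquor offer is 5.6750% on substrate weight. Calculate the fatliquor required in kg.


Formula: Fat = substrate * pct / 100
Substituting: Fat = 10.1430 * 5.6750 / 100
Result: 0.5756 kg


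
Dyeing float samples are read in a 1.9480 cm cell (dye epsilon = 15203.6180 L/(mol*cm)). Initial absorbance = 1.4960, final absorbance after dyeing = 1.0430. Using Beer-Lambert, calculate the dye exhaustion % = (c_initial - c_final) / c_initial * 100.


c_initial = A_i / (epsilon * l) = 1.4960 / (15203.6180 * 1.9480) = 5.0512e-05 mol/L
c_final = A_f / (epsilon * l) = 1.0430 / (15203.6180 * 1.9480) = 3.5217e-05 mol/L
Exhaustion = (c_initial - c_final) / c_initial * 100 = (5.0512e-05 - 3.5217e-05) / 5.0512e-05 * 100 = 30.2807 %


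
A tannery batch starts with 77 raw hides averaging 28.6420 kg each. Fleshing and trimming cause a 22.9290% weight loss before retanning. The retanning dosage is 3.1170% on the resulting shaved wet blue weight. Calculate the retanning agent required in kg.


Total_raw = N * avg_wt = 77 * 28.6420 = 2205.4340 kg
Substrate = Total_raw * (1 - loss/100) = 2205.4340 * (1 - 22.9290/100) = 1699.7500 kg
Retan = Substrate * pct / 100 = 1699.7500 * 3.1170 / 100 = 52.9812 kg


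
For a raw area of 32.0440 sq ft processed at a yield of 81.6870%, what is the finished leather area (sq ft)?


Formula: finished = raw * yield / 100
Substituting: finished = 32.0440 * 81.6870 / 100
Result: 26.1758 sq ft


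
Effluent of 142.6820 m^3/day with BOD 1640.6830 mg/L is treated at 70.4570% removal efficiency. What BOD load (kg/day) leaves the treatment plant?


Load_in = volume * conc / 1000 = 142.6820 * 1640.6830 / 1000 = 234.0959 kg/day
Removed = Load_in * eff / 100 = 234.0959 * 70.4570 / 100 = 164.9370 kg/day
Load_out = Load_in - Removed = 234.0959 - 164.9370 = 69.1590 kg/day


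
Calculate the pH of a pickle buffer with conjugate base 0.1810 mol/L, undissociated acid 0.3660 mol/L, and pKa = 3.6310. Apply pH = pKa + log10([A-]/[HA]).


ratio = [A-] / [HA] = 0.1810 / 0.3660 = 0.4945
log10(ratio) = -0.3058
pH = pKa + log10(ratio) = 3.6310 - 0.3058 = 3.3252


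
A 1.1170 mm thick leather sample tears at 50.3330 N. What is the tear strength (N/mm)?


Formula: Tear strength = force / thickness
Substituting: Tear strength = 50.3330 / 1.1170
Result: 45.0609 N/mm


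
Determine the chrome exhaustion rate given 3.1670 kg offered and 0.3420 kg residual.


Formula: Uptake = (offered - residual) / offered * 100
Substituting: Uptake = (3.1670 - 0.3420) / 3.1670 * 100
Result: 89.2011 %


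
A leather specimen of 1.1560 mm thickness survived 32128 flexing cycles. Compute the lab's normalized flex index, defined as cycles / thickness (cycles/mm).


Formula: Index = cycles / thickness
Substituting: Index = 32128 / 1.1560
Result: 27792.3875 cycles/mm


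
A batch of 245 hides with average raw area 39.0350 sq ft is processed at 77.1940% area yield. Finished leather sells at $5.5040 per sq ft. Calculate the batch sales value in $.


Raw_total = N * avg_area = 245 * 39.0350 = 9563.5750 sq ft
Finished = Raw_total * yield / 100 = 9563.5750 * 77.1940 / 100 = 7382.5061 sq ft
Value = Finished * price = 7382.5061 * 5.5040 = 40633.3135 $


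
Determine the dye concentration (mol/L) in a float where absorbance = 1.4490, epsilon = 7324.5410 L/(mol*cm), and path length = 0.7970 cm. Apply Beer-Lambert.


Formula: c = A / (epsilon * l)
Substituting: c = 1.4490 / (7324.5410 * 0.7970)
Result: 2.4822e-04 mol/L


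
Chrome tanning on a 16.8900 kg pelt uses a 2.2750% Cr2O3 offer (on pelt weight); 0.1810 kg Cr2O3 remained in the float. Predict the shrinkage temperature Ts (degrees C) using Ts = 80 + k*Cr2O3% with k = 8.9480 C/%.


Offered = pelt * offer_pct / 100 = 16.8900 * 2.2750 / 100 = 0.3842 kg
Uptake = offered - residual = 0.3842 - 0.1810 = 0.2032 kg
Cr2O3% on pelt = uptake / pelt * 100 = 0.2032 / 16.8900 * 100 = 1.2034 %
Ts = 80 + k * Cr2O3% = 80 + 8.9480 * 1.2034 = 90.7677 C


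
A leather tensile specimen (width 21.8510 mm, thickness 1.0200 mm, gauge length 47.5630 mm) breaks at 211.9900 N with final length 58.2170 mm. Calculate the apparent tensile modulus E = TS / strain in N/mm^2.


TS = F / (w * t) = 211.9900 / (21.8510 * 1.0200) = 9.5114 N/mm^2
strain = (Lf - L0) / L0 = (58.2170 - 47.5630) / 47.5630 = 0.2240
E = TS / strain = 9.5114 / 0.2240 = 42.4620 N/mm^2


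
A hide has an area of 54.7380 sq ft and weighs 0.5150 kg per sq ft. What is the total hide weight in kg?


Formula: Weight = area * weight_per_sqft
Substituting: Weight = 54.7380 * 0.5150
Result: 28.1901 kg


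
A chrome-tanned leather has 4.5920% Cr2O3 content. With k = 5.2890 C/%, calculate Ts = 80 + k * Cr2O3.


Formula: Ts = 80 + k * Cr2O3
Substituting: Ts = 80 + 5.2890 * 4.5920
Result: 104.2871 C


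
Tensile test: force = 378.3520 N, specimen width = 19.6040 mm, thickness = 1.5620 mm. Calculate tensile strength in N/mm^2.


Formula: TS = force / (width * thickness)
Substituting: TS = 378.3520 / (19.6040 * 1.5620)
Result: 12.3558 N/mm^2


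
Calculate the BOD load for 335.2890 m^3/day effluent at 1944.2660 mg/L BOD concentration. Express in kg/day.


Formula: BOD_load = volume * conc / 1000
Substituting: BOD_load = 335.2890 * 1944.2660 / 1000
Result: 651.8910 kg/day


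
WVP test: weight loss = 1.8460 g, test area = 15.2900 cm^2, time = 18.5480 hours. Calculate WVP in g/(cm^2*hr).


Formula: WVP = loss / (area * time)
Substituting: WVP = 1.8460 / (15.2900 * 18.5480)
Result: 0.00650919 g/(cm^2*hr)


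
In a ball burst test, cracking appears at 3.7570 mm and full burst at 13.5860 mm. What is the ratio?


Formula: Ratio = crack / burst
Substituting: Ratio = 3.7570 / 13.5860
Result: 0.2765


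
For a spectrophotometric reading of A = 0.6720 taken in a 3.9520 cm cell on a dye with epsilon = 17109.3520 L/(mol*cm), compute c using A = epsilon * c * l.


Formula: c = A / (epsilon * l)
Substituting: c = 0.6720 / (17109.3520 * 3.9520)
Result: 9.9385e-06 mol/L


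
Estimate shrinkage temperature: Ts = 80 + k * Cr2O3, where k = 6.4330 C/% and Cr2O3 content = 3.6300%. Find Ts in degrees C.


Formula: Ts = 80 + k * Cr2O3
Substituting: Ts = 80 + 6.4330 * 3.6300
Result: 103.3518 C


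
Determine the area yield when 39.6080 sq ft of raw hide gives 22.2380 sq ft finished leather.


Formula: Yield = finished / raw * 100
Substituting: Yield = 22.2380 / 39.6080 * 100
Result: 56.1452 %


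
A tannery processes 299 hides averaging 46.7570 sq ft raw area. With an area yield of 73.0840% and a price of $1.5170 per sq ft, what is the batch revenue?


Raw_total = N * avg_area = 299 * 46.7570 = 13980.3430 sq ft
Finished = Raw_total * yield / 100 = 13980.3430 * 73.0840 / 100 = 10217.3939 sq ft
Value = Finished * price = 10217.3939 * 1.5170 = 15499.7865 $


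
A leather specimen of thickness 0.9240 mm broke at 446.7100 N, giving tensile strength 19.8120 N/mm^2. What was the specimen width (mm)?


Formula: w = F / (TS * t)
Substituting: w = 446.7100 / (19.8120 * 0.9240)
Result: 24.4020 mm


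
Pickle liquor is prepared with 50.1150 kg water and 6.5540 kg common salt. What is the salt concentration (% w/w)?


Formula: Conc = salt / (water + salt) * 100
Substituting: Conc = 6.5540 / (50.1150 + 6.5540) * 100
Result: 11.5654 %


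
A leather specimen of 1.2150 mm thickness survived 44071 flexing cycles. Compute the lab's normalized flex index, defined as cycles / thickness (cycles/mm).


Formula: Index = cycles / thickness
Substituting: Index = 44071 / 1.2150
Result: 36272.4280 cycles/mm


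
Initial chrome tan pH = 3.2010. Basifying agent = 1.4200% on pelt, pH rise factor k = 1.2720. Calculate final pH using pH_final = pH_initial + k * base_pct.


Formula: pH_final = pH_initial + k * base_pct
Substituting: pH_final = 3.2010 + 1.2720 * 1.4200
Result: 5.0072


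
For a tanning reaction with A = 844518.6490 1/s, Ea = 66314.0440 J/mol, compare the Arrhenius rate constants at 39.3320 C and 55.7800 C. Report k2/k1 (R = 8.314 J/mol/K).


T1 = 39.3320 + 273.15 = 312.4820 K; T2 = 55.7800 + 273.15 = 328.9300 K
k1 = A * exp(-Ea/(R*T1)) = 844518.6490 * exp(-66314.0440/(8.314*312.4820)) = 6.9362e-06 1/s
k2 = A * exp(-Ea/(R*T2)) = 844518.6490 * exp(-66314.0440/(8.314*328.9300)) = 2.4857e-05 1/s
k2/k1 = 2.4857e-05 / 6.9362e-06 = 3.5836


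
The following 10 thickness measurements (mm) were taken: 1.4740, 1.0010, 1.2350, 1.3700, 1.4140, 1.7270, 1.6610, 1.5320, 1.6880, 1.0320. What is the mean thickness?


Formula: Average = sum / n
Substituting: Average = 14.1340 / 10
Result: 1.4134 mm


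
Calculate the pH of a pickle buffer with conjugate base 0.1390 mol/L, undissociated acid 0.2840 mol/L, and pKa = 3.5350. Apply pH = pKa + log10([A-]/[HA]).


ratio = [A-] / [HA] = 0.1390 / 0.2840 = 0.4894
log10(ratio) = -0.3103
pH = pKa + log10(ratio) = 3.5350 - 0.3103 = 3.2247


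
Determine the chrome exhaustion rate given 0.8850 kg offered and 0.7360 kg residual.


Formula: Uptake = (offered - residual) / offered * 100
Substituting: Uptake = (0.8850 - 0.7360) / 0.8850 * 100
Result: 16.8362 %


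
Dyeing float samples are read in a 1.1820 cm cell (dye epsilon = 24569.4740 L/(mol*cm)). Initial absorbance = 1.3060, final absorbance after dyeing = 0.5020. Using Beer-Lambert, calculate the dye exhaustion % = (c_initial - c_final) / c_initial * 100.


c_initial = A_i / (epsilon * l) = 1.3060 / (24569.4740 * 1.1820) = 4.4971e-05 mol/L
c_final = A_f / (epsilon * l) = 0.5020 / (24569.4740 * 1.1820) = 1.7286e-05 mol/L
Exhaustion = (c_initial - c_final) / c_initial * 100 = (4.4971e-05 - 1.7286e-05) / 4.4971e-05 * 100 = 61.5620 %


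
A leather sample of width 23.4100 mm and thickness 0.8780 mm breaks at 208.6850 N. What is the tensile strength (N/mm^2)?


Formula: TS = force / (width * thickness)
Substituting: TS = 208.6850 / (23.4100 * 0.8780)
Result: 10.1530 N/mm^2


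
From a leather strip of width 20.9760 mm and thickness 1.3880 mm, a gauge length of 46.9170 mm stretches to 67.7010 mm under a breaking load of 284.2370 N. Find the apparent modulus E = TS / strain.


TS = F / (w * t) = 284.2370 / (20.9760 * 1.3880) = 9.7627 N/mm^2
strain = (Lf - L0) / L0 = (67.7010 - 46.9170) / 46.9170 = 0.4430
E = TS / strain = 9.7627 / 0.4430 = 22.0379 N/mm^2


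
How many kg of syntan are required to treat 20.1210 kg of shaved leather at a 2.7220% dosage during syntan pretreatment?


Formula: Syntan = substrate * pct / 100
Substituting: Syntan = 20.1210 * 2.7220 / 100
Result: 0.5477 kg


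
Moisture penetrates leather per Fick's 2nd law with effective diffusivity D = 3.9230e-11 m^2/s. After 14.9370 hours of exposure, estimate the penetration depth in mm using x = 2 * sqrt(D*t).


t = 14.9370 hr * 3600 = 53773.2000 s
D * t = 3.9230e-11 * 53773.2000 = 2.1095e-06
x = 2 * sqrt(D*t) = 2 * sqrt(2.1095e-06) = 0.00290484 m = 2.9048 mm


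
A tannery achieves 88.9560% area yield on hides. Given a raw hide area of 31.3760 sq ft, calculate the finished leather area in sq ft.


Formula: finished = raw * yield / 100
Substituting: finished = 31.3760 * 88.9560 / 100
Result: 27.9108 sq ft


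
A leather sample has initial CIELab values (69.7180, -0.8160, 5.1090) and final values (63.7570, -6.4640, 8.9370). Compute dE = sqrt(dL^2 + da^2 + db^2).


dL = -5.9610, da = -5.6480, db = 3.8280
dE = sqrt((-5.9610)^2 + (-5.6480)^2 + 3.8280^2) = 9.0602


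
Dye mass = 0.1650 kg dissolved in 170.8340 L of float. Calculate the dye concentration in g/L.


Formula: Conc = dye_mass(kg) / volume(L) * 1000
Substituting: Conc = 0.1650 / 170.8340 * 1000
Result: 0.9658 g/L


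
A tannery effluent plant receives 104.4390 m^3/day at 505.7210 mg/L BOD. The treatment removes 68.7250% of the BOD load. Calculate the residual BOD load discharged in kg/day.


Load_in = volume * conc / 1000 = 104.4390 * 505.7210 / 1000 = 52.8170 kg/day
Removed = Load_in * eff / 100 = 52.8170 * 68.7250 / 100 = 36.2985 kg/day
Load_out = Load_in - Removed = 52.8170 - 36.2985 = 16.5185 kg/day


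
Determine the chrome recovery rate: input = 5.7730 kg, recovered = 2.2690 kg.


Formula: Recovery = recovered / input * 100
Substituting: Recovery = 2.2690 / 5.7730 * 100
Result: 39.3037 %


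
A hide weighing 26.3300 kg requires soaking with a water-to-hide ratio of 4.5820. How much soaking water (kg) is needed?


Formula: Water = hide_weight * ratio
Substituting: Water = 26.3300 * 4.5820
Result: 120.6441 kg


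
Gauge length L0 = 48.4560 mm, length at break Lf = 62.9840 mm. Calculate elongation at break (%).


Formula: Elongation = (Lf - L0) / L0 * 100
Substituting: Elongation = (62.9840 - 48.4560) / 48.4560 * 100
Result: 29.9818 %


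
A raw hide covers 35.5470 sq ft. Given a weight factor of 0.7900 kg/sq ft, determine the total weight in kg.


Formula: Weight = area * weight_per_sqft
Substituting: Weight = 35.5470 * 0.7900
Result: 28.0821 kg


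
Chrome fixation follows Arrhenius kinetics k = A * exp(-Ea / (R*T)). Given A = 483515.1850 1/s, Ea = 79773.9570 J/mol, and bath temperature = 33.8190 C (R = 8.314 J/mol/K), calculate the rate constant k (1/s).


T_K = T_C + 273.15 = 33.8190 + 273.15 = 306.9690 K
exponent = -Ea / (R * T_K) = -79773.9570 / (8.314 * 306.9690) = -31.2577
k = A * exp(exponent) = 483515.1850 * exp(-31.2577) = 1.2864e-08 1/s


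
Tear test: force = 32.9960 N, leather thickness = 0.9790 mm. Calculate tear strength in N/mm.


Formula: Tear strength = force / thickness
Substituting: Tear strength = 32.9960 / 0.9790
Result: 33.7038 N/mm


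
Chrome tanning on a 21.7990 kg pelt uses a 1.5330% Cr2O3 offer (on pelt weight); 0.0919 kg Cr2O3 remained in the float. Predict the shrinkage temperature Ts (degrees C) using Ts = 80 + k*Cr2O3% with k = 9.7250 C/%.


Offered = pelt * offer_pct / 100 = 21.7990 * 1.5330 / 100 = 0.3342 kg
Uptake = offered - residual = 0.3342 - 0.0919 = 0.2423 kg
Cr2O3% on pelt = uptake / pelt * 100 = 0.2423 / 21.7990 * 100 = 1.1114 %
Ts = 80 + k * Cr2O3% = 80 + 9.7250 * 1.1114 = 90.8086 C


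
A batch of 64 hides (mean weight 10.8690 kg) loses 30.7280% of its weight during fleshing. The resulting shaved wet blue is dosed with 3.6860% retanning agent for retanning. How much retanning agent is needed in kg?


Total_raw = N * avg_wt = 64 * 10.8690 = 695.6160 kg
Substrate = Total_raw * (1 - loss/100) = 695.6160 * (1 - 30.7280/100) = 481.8671 kg
Retan = Substrate * pct / 100 = 481.8671 * 3.6860 / 100 = 17.7616 kg


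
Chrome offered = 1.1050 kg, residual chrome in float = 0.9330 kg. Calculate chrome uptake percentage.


Formula: Uptake = (offered - residual) / offered * 100
Substituting: Uptake = (1.1050 - 0.9330) / 1.1050 * 100
Result: 15.5656 %


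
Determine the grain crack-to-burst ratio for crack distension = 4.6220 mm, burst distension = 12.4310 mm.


Formula: Ratio = crack / burst
Substituting: Ratio = 4.6220 / 12.4310
Result: 0.3718


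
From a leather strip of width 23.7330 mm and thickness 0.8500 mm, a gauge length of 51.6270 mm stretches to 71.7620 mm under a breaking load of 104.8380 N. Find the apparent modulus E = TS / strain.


TS = F / (w * t) = 104.8380 / (23.7330 * 0.8500) = 5.1969 N/mm^2
strain = (Lf - L0) / L0 = (71.7620 - 51.6270) / 51.6270 = 0.3900
E = TS / strain = 5.1969 / 0.3900 = 13.3252 N/mm^2


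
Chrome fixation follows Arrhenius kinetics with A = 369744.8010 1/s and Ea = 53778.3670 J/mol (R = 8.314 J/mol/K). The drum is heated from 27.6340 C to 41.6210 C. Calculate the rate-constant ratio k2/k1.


T1 = 27.6340 + 273.15 = 300.7840 K; T2 = 41.6210 + 273.15 = 314.7710 K
k1 = A * exp(-Ea/(R*T1)) = 369744.8010 * exp(-53778.3670/(8.314*300.7840)) = 1.6917e-04 1/s
k2 = A * exp(-Ea/(R*T2)) = 369744.8010 * exp(-53778.3670/(8.314*314.7710)) = 4.3988e-04 1/s
k2/k1 = 4.3988e-04 / 1.6917e-04 = 2.6002


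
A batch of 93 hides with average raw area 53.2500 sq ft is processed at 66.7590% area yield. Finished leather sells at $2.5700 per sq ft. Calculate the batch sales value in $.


Raw_total = N * avg_area = 93 * 53.2500 = 4952.2500 sq ft
Finished = Raw_total * yield / 100 = 4952.2500 * 66.7590 / 100 = 3306.0726 sq ft
Value = Finished * price = 3306.0726 * 2.5700 = 8496.6065 $


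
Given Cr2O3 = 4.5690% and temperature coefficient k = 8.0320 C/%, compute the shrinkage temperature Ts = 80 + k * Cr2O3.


Formula: Ts = 80 + k * Cr2O3
Substituting: Ts = 80 + 8.0320 * 4.5690
Result: 116.6982 C


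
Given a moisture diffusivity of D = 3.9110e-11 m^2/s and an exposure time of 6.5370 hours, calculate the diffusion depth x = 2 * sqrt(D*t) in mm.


t = 6.5370 hr * 3600 = 23533.2000 s
D * t = 3.9110e-11 * 23533.2000 = 9.2038e-07
x = 2 * sqrt(D*t) = 2 * sqrt(9.2038e-07) = 0.00191873 m = 1.9187 mm


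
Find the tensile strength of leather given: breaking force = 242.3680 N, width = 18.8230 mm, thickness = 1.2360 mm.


Formula: TS = force / (width * thickness)
Substituting: TS = 242.3680 / (18.8230 * 1.2360)
Result: 10.4176 N/mm^2
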